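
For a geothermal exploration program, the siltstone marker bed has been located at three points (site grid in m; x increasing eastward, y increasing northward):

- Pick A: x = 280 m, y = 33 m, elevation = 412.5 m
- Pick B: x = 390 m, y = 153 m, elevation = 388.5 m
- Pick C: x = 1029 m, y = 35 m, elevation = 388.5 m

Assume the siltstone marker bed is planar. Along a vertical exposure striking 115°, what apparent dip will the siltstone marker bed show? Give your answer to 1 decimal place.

Two edge vectors: Pick A→Pick B = (110, 120, -24), Pick A→Pick C = (749, 2, -24).
Normal n = (Pick A→Pick B) × (Pick A→Pick C) = (-2832, -15336, -89660).
So ∂z/∂x = −n_x/n_z = −0.03159 and ∂z/∂y = −n_y/n_z = −0.17105.
Unit vector along 115° is (sin 115°, cos 115°) = (0.9063, -0.4226).
Slope in that direction = a·(0.9063) + b·(-0.4226) = 0.04366.
Apparent dip = arctan|0.04366| = 2.5° (true dip is 9.9°, so apparent ≤ true as expected).

2.5°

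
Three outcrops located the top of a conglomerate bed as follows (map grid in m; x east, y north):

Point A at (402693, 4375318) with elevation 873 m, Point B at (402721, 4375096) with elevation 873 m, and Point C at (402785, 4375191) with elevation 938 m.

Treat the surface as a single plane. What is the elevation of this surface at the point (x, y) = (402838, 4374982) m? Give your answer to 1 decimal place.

Two edge vectors: Point A→Point B = (28, -222, 0), Point A→Point C = (92, -127, 65).
Normal n = (Point A→Point B) × (Point A→Point C) = (-14430, -1820, 16868).
So ∂z/∂x = −n_x/n_z = 0.855465971 and ∂z/∂y = −n_y/n_z = 0.107896609.
Intercept c from Point A: 873 − 344490.16 − 472081.98 = −815699.13.
At (402838, 4374982): z = 344614.2 + 472045.7 − 815699.13 = 960.8 m.

960.8 m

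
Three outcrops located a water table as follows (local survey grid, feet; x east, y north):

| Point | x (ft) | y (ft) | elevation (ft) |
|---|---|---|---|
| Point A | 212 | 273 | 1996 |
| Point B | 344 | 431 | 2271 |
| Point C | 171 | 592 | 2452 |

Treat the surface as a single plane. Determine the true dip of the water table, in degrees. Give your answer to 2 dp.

Two edge vectors: Point A→Point B = (132, 158, 275), Point A→Point C = (-41, 319, 456).
Normal n = (Point A→Point B) × (Point A→Point C) = (-15677, -71467, 48586).
So ∂z/∂x = −n_x/n_z = 0.32266 and ∂z/∂y = −n_y/n_z = 1.47094.
Gradient magnitude |∇z| = √(a² + b²) = √(0.10411 + 2.16366) = 1.50591.
True dip = arctan(1.50591) = 56.41°, dipping toward SSW (azimuth ≈ 192°).

56.41°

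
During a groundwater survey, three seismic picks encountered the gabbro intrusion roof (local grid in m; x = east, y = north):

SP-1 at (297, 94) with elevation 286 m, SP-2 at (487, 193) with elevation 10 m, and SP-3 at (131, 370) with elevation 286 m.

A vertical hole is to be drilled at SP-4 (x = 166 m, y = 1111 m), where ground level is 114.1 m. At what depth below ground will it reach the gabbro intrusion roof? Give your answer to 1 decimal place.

359.7 m

Let the plane be z = a·x + b·y + c.
SP-2−SP-1: 190a + 99b = −276;  SP-3−SP-1: −166a + 276b = 0.
Solving gives a = −1.106020, b = −0.665215.
Then c = 286 − a·297 − b·94 = 677.02.
At (166, 1111): z_contact = −183.60 − 739.05 + 677.02 = -245.63 m.
Depth below ground = 114.1 − (-245.63) = 359.7 m.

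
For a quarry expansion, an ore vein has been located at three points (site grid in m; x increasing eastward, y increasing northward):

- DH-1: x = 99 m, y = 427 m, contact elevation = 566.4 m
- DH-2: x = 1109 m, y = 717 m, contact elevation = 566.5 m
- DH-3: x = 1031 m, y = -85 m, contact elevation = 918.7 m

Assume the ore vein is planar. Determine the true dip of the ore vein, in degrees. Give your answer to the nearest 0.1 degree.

25.2°

Two edge vectors: DH-1→DH-2 = (1010, 290, 0.1), DH-1→DH-3 = (932, -512, 352.3).
Normal n = (DH-1→DH-2) × (DH-1→DH-3) = (102218.2, -355729.8, -787400).
So ∂z/∂x = −n_x/n_z = 0.12982 and ∂z/∂y = −n_y/n_z = −0.45178.
Gradient magnitude |∇z| = √(a² + b²) = √(0.01685 + 0.20410) = 0.47006.
True dip = arctan(0.47006) = 25.2°, dipping toward NNW (azimuth ≈ 344°).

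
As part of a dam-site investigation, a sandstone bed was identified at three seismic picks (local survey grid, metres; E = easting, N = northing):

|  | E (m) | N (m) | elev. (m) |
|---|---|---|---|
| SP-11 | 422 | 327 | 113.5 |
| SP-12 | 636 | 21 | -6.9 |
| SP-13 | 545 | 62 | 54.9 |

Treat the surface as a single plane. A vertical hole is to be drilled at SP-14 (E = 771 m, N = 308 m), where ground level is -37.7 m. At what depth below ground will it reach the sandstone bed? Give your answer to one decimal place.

Two edge vectors: SP-11→SP-12 = (214, -306, -120.4), SP-11→SP-13 = (123, -265, -58.6).
Normal n = (SP-11→SP-12) × (SP-11→SP-13) = (-13974.4, -2268.8, -19072).
So ∂z/∂E = −n_x/n_z = −0.73272 and ∂z/∂N = −n_y/n_z = −0.11896.
Intercept c from SP-11: 113.5 + 309.21 + 38.90 = 461.61.
At (771, 308): z_contact = −564.93 − 36.64 + 461.61 = -139.96 m.
Depth below ground = -37.7 − (-139.96) = 102.3 m.

102.3 m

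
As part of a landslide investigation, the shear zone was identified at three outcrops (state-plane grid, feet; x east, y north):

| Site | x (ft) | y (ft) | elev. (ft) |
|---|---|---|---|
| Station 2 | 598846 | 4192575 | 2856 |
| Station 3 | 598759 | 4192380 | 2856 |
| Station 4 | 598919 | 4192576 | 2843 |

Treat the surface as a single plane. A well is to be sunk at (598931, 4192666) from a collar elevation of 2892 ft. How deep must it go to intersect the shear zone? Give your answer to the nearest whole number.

Let the plane be z = a·x + b·y + c.
Station 3−Station 2: −87a − 195b = 0;  Station 4−Station 2: 73a + 1b = −13.
Solving gives a = −0.17917727, b = 0.07994063.
Then c = 2856 − a·598846 − b·4192575 = −225001.49.
At (598931, 4192666): z_contact = −107314.8 + 335164.4 − 225001.49 = 2848.0 ft.
Depth below ground = 2892 − 2848.0 = 44 ft.

44 ft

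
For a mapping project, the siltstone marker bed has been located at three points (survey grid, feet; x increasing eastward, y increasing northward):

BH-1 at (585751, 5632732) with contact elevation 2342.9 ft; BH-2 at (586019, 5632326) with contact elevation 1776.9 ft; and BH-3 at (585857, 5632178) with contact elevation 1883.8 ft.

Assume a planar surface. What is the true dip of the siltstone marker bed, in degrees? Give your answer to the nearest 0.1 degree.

Let the plane be z = a·x + b·y + c.
BH-2−BH-1: 268a − 406b = −566;  BH-3−BH-1: 106a − 554b = −459.1.
Solving gives a = −1.20613, b = 0.59792.
Gradient magnitude |∇z| = √(a² + b²) = √(1.45475 + 0.35751) = 1.34620.
True dip = arctan(1.34620) = 53.4°, dipping toward ESE (azimuth ≈ 116°).

53.4°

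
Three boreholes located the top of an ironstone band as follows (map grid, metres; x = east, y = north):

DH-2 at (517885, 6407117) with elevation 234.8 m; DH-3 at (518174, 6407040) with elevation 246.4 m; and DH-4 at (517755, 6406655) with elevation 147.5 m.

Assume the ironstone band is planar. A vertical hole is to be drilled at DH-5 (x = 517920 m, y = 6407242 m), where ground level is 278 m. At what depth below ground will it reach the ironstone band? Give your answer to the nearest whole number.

20 m

Let the plane be z = a·x + b·y + c.
DH-3−DH-2: 289a − 77b = 11.6;  DH-4−DH-2: −130a − 462b = −87.3.
Solving gives a = 0.08417382, b = 0.16527577.
Then c = 234.8 − a·517885 − b·6407117 = −1102298.72.
At (517920, 6407242): z_contact = 43595.3 + 1058961.8 − 1102298.72 = 258.4 m.
Depth below ground = 278 − 258.4 = 20 m.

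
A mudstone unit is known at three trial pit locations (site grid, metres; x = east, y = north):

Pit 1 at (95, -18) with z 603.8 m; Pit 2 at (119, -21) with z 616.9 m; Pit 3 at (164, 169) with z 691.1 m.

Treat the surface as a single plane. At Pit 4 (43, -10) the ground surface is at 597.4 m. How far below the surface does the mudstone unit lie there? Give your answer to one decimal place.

Two edge vectors: Pit 1→Pit 2 = (24, -3, 13.1), Pit 1→Pit 3 = (69, 187, 87.3).
Normal n = (Pit 1→Pit 2) × (Pit 1→Pit 3) = (-2711.6, -1191.3, 4695).
So ∂z/∂x = −n_x/n_z = 0.57755 and ∂z/∂y = −n_y/n_z = 0.25374.
Intercept c from Pit 1: 603.8 − 54.87 + 4.57 = 553.50.
At (43, -10): z_contact = 24.83 − 2.54 + 553.50 = 575.80 m.
Depth below ground = 597.4 − 575.80 = 21.6 m.

21.6 m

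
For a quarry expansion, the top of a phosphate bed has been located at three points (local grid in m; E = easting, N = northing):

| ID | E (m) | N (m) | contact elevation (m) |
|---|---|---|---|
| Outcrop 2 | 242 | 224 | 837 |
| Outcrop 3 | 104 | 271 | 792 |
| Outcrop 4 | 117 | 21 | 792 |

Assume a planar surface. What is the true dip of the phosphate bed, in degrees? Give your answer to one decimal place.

Let the plane be z = a·E + b·N + c.
Outcrop 3−Outcrop 2: −138a + 47b = −45;  Outcrop 4−Outcrop 2: −125a − 203b = −45.
Solving gives a = 0.33197, b = 0.01726.
Gradient magnitude |∇z| = √(a² + b²) = √(0.11020 + 0.00030) = 0.33241.
True dip = arctan(0.33241) = 18.4°, dipping toward W (azimuth ≈ 267°).

18.4°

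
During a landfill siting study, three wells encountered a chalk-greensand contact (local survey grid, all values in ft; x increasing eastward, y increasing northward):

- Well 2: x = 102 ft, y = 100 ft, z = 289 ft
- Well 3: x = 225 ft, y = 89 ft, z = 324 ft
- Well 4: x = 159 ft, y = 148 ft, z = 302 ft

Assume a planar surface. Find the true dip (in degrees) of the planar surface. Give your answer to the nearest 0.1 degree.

Two edge vectors: Well 2→Well 3 = (123, -11, 35), Well 2→Well 4 = (57, 48, 13).
Normal n = (Well 2→Well 3) × (Well 2→Well 4) = (-1823, 396, 6531).
So ∂z/∂x = −n_x/n_z = 0.27913 and ∂z/∂y = −n_y/n_z = −0.06063.
Gradient magnitude |∇z| = √(a² + b²) = √(0.07791 + 0.00368) = 0.28564.
True dip = arctan(0.28564) = 15.9°, dipping toward WNW (azimuth ≈ 282°).

15.9°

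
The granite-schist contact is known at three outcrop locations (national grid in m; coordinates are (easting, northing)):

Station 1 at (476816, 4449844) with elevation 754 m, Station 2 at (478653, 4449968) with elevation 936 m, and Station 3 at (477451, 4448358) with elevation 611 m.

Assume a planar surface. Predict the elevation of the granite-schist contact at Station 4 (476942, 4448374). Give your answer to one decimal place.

567.4 m

Let the plane be z = a·E + b·N + c.
Station 2−Station 1: 1837a + 124b = 182;  Station 3−Station 1: 635a − 1486b = −143.
Solving gives a = 0.089983272, b = 0.134683296.
Then c = 754 − a·476816 − b·4449844 = −641471.12.
At (476942, 4448374): z = 42916.8 + 599121.7 − 641471.12 = 567.4 m.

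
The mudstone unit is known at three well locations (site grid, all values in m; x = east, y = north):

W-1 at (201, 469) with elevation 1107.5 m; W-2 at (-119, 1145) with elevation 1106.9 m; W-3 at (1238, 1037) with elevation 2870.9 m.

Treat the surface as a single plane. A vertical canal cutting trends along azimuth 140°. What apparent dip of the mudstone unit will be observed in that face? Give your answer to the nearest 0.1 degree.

20.8°

Two edge vectors: W-1→W-2 = (-320, 676, -0.6), W-1→W-3 = (1037, 568, 1763.4).
Normal n = (W-1→W-2) × (W-1→W-3) = (1192399.2, 563665.8, -882772).
So ∂z/∂x = −n_x/n_z = 1.35074 and ∂z/∂y = −n_y/n_z = 0.63852.
Unit vector along 140° is (sin 140°, cos 140°) = (0.6428, -0.7660).
Slope in that direction = a·(0.6428) + b·(-0.7660) = 0.37911.
Apparent dip = arctan|0.37911| = 20.8° (true dip is 56.2°, so apparent ≤ true as expected).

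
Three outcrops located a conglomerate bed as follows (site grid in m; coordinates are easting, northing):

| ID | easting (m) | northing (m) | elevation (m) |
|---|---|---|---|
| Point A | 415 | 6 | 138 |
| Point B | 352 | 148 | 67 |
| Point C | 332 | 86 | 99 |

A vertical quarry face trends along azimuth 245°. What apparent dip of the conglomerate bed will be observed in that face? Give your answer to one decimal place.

13.2°

Let the plane be z = a·easting + b·northing + c.
Point B−Point A: −63a + 142b = −71;  Point C−Point A: −83a + 80b = −39.
Solving gives a = −0.02105, b = −0.50934.
Unit vector along 245° is (sin 245°, cos 245°) = (-0.9063, -0.4226).
Slope in that direction = a·(-0.9063) + b·(-0.4226) = 0.23433.
Apparent dip = arctan|0.23433| = 13.2° (true dip is 27.0°, so apparent ≤ true as expected).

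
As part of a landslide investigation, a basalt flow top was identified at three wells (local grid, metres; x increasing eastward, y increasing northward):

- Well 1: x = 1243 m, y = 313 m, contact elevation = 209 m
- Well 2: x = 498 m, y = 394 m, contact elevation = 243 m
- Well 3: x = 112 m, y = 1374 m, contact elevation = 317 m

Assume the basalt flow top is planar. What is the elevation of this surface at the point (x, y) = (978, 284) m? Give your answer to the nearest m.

218 m

Two edge vectors: Well 1→Well 2 = (-745, 81, 34), Well 1→Well 3 = (-1131, 1061, 108).
Normal n = (Well 1→Well 2) × (Well 1→Well 3) = (-27326, 42006, -698834).
So ∂z/∂x = −n_x/n_z = −0.03910 and ∂z/∂y = −n_y/n_z = 0.06011.
Intercept c from Well 1: 209 + 48.60 − 18.81 = 238.79.
At (978, 284): z = −38.2 + 17.1 + 238.79 = 217.6 m.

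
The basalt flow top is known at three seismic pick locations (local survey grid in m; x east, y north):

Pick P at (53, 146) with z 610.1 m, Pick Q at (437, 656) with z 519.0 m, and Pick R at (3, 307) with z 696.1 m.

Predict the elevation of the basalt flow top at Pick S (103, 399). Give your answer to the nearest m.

Let the plane be z = a·x + b·y + c.
Pick Q−Pick P: 384a + 510b = −91.1;  Pick R−Pick P: −50a + 161b = 86.
Solving gives a = −0.67023, b = 0.32602.
Then c = 610.1 − a·53 − b·146 = 598.02.
At (103, 399): z = −69.0 + 130.1 + 598.02 = 659.1 m.

659 m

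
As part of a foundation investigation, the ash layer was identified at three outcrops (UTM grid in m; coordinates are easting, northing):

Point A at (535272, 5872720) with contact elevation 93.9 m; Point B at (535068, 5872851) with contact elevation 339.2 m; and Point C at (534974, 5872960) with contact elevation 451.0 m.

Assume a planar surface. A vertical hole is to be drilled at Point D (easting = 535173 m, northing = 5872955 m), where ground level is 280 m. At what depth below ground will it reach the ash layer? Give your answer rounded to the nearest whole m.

71 m

Let the plane be z = a·easting + b·northing + c.
Point B−Point A: −204a + 131b = 245.3;  Point C−Point A: −298a + 240b = 357.1.
Solving gives a = −1.21869583, b = −0.02529732.
Then c = 93.9 − a·535272 − b·5872720 = 800991.72.
At (535173, 5872955): z_contact = −652213.1 − 148570.0 + 800991.72 = 208.6 m.
Depth below ground = 280 − 208.6 = 71 m.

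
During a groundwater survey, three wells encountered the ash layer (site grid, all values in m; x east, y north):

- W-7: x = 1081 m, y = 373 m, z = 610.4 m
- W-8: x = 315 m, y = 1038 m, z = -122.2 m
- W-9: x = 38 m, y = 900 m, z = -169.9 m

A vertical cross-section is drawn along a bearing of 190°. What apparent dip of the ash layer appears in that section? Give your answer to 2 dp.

25.90°

Two edge vectors: W-7→W-8 = (-766, 665, -732.6), W-7→W-9 = (-1043, 527, -780.3).
Normal n = (W-7→W-8) × (W-7→W-9) = (-132819.3, 166392, 289913).
So ∂z/∂x = −n_x/n_z = 0.45814 and ∂z/∂y = −n_y/n_z = −0.57394.
Unit vector along 190° is (sin 190°, cos 190°) = (-0.1736, -0.9848).
Slope in that direction = a·(-0.1736) + b·(-0.9848) = 0.48566.
Apparent dip = arctan|0.48566| = 25.90° (true dip is 36.3°, so apparent ≤ true as expected).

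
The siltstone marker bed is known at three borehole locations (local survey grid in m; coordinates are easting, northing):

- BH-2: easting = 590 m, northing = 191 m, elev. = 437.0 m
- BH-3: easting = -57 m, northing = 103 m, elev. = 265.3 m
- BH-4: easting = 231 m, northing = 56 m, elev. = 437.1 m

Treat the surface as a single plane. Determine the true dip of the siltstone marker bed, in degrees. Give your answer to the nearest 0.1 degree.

Two edge vectors: BH-2→BH-3 = (-647, -88, -171.7), BH-2→BH-4 = (-359, -135, 0.1).
Normal n = (BH-2→BH-3) × (BH-2→BH-4) = (-23188.3, 61705, 55753).
So ∂z/∂easting = −n_x/n_z = 0.41591 and ∂z/∂northing = −n_y/n_z = −1.10676.
Gradient magnitude |∇z| = √(a² + b²) = √(0.17298 + 1.22491) = 1.18232.
True dip = arctan(1.18232) = 49.8°, dipping toward NNW (azimuth ≈ 339°).

49.8°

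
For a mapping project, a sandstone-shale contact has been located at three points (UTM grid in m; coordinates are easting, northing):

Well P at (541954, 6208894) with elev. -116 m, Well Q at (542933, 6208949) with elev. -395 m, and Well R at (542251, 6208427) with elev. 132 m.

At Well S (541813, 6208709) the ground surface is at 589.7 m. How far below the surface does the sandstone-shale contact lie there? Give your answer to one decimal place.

Let the plane be z = a·easting + b·northing + c.
Well Q−Well P: 979a + 55b = −279;  Well R−Well P: 297a − 467b = 248.
Solving gives a = −0.246348685, b = −0.687720684.
Then c = -116 − a·541954 − b·6208894 = 4403378.48.
At (541813, 6208709): z_contact = −133474.92 − 4269857.60 + 4403378.48 = 45.96 m.
Depth below ground = 589.7 − 45.96 = 543.7 m.

543.7 m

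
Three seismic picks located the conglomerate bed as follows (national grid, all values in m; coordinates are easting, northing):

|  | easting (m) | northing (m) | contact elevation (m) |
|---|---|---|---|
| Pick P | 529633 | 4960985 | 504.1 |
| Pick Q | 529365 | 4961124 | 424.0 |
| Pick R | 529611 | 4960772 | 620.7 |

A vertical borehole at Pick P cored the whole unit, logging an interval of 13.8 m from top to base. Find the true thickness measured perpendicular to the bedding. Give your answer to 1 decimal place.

12.1 m

Let the plane be z = a·easting + b·northing + c.
Pick Q−Pick P: −268a + 139b = −80.1;  Pick R−Pick P: −22a − 213b = 116.6.
Solving gives a = 0.01420, b = −0.54888.
|∇z| = √(a²+b²) = 0.54907, so dip δ = arctan(0.54907) = 28.77°.
True thickness = vertical thickness × cos δ = 13.8 × cos 28.77° = 12.1 m.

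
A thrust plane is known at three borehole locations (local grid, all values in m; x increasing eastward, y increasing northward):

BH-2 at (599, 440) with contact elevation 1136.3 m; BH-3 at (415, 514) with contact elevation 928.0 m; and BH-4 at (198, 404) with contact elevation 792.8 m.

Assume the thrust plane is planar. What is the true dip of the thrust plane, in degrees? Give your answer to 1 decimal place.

46.8°

Let the plane be z = a·x + b·y + c.
BH-3−BH-2: −184a + 74b = −208.3;  BH-4−BH-2: −401a − 36b = −343.5.
Solving gives a = 0.90688, b = −0.55993.
Gradient magnitude |∇z| = √(a² + b²) = √(0.82242 + 0.31352) = 1.06581.
True dip = arctan(1.06581) = 46.8°, dipping toward WNW (azimuth ≈ 302°).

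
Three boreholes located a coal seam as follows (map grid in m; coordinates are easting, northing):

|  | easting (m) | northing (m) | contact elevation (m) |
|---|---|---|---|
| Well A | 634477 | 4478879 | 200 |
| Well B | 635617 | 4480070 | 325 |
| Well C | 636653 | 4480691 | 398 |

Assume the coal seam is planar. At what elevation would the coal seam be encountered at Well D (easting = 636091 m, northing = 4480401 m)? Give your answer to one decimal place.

Two edge vectors: Well A→Well B = (1140, 1191, 125), Well A→Well C = (2176, 1812, 198).
Normal n = (Well A→Well B) × (Well A→Well C) = (9318, 46280, -525936).
So ∂z/∂easting = −n_x/n_z = 0.017716985 and ∂z/∂northing = −n_y/n_z = 0.087995498.
Intercept c from Well A: 200 − 11241.02 − 394121.19 = −405162.21.
At (636091, 4480401): z = 11269.6 + 394255.1 − 405162.21 = 362.5 m.

362.5 m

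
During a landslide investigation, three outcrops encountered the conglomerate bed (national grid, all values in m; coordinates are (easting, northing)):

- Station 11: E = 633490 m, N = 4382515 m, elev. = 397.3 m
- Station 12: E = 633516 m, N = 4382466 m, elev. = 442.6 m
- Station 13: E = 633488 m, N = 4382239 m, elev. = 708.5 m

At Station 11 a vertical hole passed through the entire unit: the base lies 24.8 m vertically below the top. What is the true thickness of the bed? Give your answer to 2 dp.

Let the plane be z = a·E + b·N + c.
Station 12−Station 11: 26a − 49b = 45.3;  Station 13−Station 11: −2a − 276b = 311.2.
Solving gives a = −0.37751, b = −1.12480.
|∇z| = √(a²+b²) = 1.18646, so dip δ = arctan(1.18646) = 49.87°.
True thickness = vertical thickness × cos δ = 24.8 × cos 49.87° = 15.98 m.

15.98 m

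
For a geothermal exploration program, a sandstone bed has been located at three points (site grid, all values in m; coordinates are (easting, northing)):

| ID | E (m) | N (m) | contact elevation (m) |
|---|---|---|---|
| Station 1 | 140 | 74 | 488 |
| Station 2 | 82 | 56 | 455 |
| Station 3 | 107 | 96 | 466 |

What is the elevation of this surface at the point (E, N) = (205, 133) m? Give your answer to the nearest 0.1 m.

Two edge vectors: Station 1→Station 2 = (-58, -18, -33), Station 1→Station 3 = (-33, 22, -22).
Normal n = (Station 1→Station 2) × (Station 1→Station 3) = (1122, -187, -1870).
So ∂z/∂E = −n_x/n_z = 0.60000 and ∂z/∂N = −n_y/n_z = −0.10000.
Intercept c from Station 1: 488 − 84.00 + 7.40 = 411.40.
At (205, 133): z = 123.0 − 13.3 + 411.40 = 521.1 m.

521.1 m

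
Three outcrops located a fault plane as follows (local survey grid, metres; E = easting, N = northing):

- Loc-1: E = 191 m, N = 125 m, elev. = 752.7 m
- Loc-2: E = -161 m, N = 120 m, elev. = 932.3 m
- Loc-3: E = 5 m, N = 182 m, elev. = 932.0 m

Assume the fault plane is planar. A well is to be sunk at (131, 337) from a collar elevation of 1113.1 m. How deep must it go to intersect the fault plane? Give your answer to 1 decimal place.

28.6 m

Two edge vectors: Loc-1→Loc-2 = (-352, -5, 179.6), Loc-1→Loc-3 = (-186, 57, 179.3).
Normal n = (Loc-1→Loc-2) × (Loc-1→Loc-3) = (-11133.7, 29708, -20994).
So ∂z/∂E = −n_x/n_z = −0.53033 and ∂z/∂N = −n_y/n_z = 1.41507.
Intercept c from Loc-1: 752.7 + 101.29 − 176.88 = 677.11.
At (131, 337): z_contact = −69.47 + 476.88 + 677.11 = 1084.51 m.
Depth below ground = 1113.1 − 1084.51 = 28.6 m.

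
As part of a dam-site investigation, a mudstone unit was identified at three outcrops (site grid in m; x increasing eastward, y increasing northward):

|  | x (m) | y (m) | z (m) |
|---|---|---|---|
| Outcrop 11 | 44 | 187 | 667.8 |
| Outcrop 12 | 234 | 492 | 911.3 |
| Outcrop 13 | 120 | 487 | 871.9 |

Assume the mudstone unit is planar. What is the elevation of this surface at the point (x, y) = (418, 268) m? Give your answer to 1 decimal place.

Two edge vectors: Outcrop 11→Outcrop 12 = (190, 305, 243.5), Outcrop 11→Outcrop 13 = (76, 300, 204.1).
Normal n = (Outcrop 11→Outcrop 12) × (Outcrop 11→Outcrop 13) = (-10799.5, -20273, 33820).
So ∂z/∂x = −n_x/n_z = 0.31932 and ∂z/∂y = −n_y/n_z = 0.59944.
Intercept c from Outcrop 11: 667.8 − 14.05 − 112.09 = 541.65.
At (418, 268): z = 133.5 + 160.6 + 541.65 = 835.8 m.

835.8 m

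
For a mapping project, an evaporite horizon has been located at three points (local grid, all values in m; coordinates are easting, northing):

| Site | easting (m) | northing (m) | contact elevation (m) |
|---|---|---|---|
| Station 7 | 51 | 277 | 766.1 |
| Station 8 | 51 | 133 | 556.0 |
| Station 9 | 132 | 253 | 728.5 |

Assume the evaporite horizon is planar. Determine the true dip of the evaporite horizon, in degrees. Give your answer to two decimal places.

Let the plane be z = a·easting + b·northing + c.
Station 8−Station 7: 0a − 144b = −210.1;  Station 9−Station 7: 81a − 24b = −37.6.
Solving gives a = −0.03189, b = 1.45903.
Gradient magnitude |∇z| = √(a² + b²) = √(0.00102 + 2.12876) = 1.45938.
True dip = arctan(1.45938) = 55.58°, dipping toward S (azimuth ≈ 179°).

55.58°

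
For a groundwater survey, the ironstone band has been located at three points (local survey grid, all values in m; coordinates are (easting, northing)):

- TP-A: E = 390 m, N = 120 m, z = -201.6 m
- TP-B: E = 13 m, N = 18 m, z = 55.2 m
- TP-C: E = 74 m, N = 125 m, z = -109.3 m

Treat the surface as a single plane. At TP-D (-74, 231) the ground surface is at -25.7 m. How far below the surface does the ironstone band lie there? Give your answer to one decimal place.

Let the plane be z = a·E + b·N + c.
TP-B−TP-A: −377a − 102b = 256.8;  TP-C−TP-A: −316a + 5b = 92.3.
Solving gives a = −0.31359, b = −1.35861.
Then c = -201.6 − a·390 − b·120 = 83.73.
At (-74, 231): z_contact = 23.21 − 313.84 + 83.73 = -206.90 m.
Depth below ground = -25.7 − (-206.90) = 181.2 m.

181.2 m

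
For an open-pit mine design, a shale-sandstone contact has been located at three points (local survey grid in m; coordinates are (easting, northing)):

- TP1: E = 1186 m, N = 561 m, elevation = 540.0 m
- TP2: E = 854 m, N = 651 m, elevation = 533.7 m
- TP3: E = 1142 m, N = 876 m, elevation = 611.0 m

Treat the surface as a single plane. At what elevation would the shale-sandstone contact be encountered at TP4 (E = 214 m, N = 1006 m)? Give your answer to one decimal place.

Let the plane be z = a·E + b·N + c.
TP2−TP1: −332a + 90b = −6.3;  TP3−TP1: −44a + 315b = 71.
Solving gives a = 0.083229, b = 0.237022.
Then c = 540 − a·1186 − b·561 = 308.32.
At (214, 1006): z = 17.8 + 238.4 + 308.32 = 564.6 m.

564.6 m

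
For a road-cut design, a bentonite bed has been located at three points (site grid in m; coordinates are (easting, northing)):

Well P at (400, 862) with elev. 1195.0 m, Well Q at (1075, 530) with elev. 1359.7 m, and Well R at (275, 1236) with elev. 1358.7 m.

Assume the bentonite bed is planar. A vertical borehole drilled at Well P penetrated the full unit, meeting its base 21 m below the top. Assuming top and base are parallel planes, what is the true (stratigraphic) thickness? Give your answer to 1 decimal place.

16.2 m

Two edge vectors: Well P→Well Q = (675, -332, 164.7), Well P→Well R = (-125, 374, 163.7).
Normal n = (Well P→Well Q) × (Well P→Well R) = (-115946.2, -131085, 210950).
So ∂z/∂E = −n_x/n_z = 0.54964 and ∂z/∂N = −n_y/n_z = 0.62140.
|∇z| = √(a²+b²) = 0.82960, so dip δ = arctan(0.82960) = 39.68°.
True thickness = vertical thickness × cos δ = 21 × cos 39.68° = 16.2 m.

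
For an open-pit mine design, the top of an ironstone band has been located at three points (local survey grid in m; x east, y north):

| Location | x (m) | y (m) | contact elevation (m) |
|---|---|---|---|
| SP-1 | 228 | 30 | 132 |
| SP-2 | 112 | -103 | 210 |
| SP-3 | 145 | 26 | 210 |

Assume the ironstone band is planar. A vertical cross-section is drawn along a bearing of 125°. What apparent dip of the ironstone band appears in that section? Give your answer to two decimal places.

Two edge vectors: SP-1→SP-2 = (-116, -133, 78), SP-1→SP-3 = (-83, -4, 78).
Normal n = (SP-1→SP-2) × (SP-1→SP-3) = (-10062, 2574, -10575).
So ∂z/∂x = −n_x/n_z = −0.95149 and ∂z/∂y = −n_y/n_z = 0.24340.
Unit vector along 125° is (sin 125°, cos 125°) = (0.8192, -0.5736).
Slope in that direction = a·(0.8192) + b·(-0.5736) = −0.91903.
Apparent dip = arctan|0.91903| = 42.58° (true dip is 44.5°, so apparent ≤ true as expected).

42.58°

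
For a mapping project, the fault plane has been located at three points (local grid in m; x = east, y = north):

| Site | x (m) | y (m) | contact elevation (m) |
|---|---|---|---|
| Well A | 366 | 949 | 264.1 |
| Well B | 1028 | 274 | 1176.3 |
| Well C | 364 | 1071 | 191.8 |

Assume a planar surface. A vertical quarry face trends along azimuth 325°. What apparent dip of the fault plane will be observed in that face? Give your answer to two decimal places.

Let the plane be z = a·x + b·y + c.
Well B−Well A: 662a − 675b = 912.2;  Well C−Well A: −2a + 122b = −72.3.
Solving gives a = 0.78684, b = −0.57972.
Unit vector along 325° is (sin 325°, cos 325°) = (-0.5736, 0.8192).
Slope in that direction = a·(-0.5736) + b·(0.8192) = −0.92619.
Apparent dip = arctan|0.92619| = 42.81° (true dip is 44.3°, so apparent ≤ true as expected).

42.81°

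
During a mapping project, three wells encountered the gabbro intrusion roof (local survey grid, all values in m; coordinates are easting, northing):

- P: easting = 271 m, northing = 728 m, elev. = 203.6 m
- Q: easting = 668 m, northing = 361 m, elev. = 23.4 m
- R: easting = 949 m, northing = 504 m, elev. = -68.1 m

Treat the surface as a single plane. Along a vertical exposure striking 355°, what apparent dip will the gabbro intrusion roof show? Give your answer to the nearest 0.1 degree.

Two edge vectors: P→Q = (397, -367, -180.2), P→R = (678, -224, -271.7).
Normal n = (P→Q) × (P→R) = (59349.1, -14310.7, 159898).
So ∂z/∂easting = −n_x/n_z = −0.37117 and ∂z/∂northing = −n_y/n_z = 0.08950.
Unit vector along 355° is (sin 355°, cos 355°) = (-0.0872, 0.9962).
Slope in that direction = a·(-0.0872) + b·(0.9962) = 0.12151.
Apparent dip = arctan|0.12151| = 6.9° (true dip is 20.9°, so apparent ≤ true as expected).

6.9°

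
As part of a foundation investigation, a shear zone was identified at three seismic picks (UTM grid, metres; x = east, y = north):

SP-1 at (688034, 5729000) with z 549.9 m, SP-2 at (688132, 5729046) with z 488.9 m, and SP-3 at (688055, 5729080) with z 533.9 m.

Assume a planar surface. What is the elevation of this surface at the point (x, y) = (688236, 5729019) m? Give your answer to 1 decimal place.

Two edge vectors: SP-1→SP-2 = (98, 46, -61), SP-1→SP-3 = (21, 80, -16).
Normal n = (SP-1→SP-2) × (SP-1→SP-3) = (4144, 287, 6874).
So ∂z/∂x = −n_x/n_z = −0.602851324 and ∂z/∂y = −n_y/n_z = −0.041751527.
Intercept c from SP-1: 549.9 + 414782.21 + 239194.50 = 654526.61.
At (688236, 5729019): z = −414904.0 − 239195.3 + 654526.61 = 427.3 m.

427.3 m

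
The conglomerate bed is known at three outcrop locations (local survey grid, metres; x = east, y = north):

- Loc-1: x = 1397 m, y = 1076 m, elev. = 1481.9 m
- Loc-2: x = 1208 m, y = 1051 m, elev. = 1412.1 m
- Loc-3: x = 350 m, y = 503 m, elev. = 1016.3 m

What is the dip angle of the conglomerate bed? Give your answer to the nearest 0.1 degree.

Let the plane be z = a·x + b·y + c.
Loc-2−Loc-1: −189a − 25b = −69.8;  Loc-3−Loc-1: −1047a − 573b = −465.6.
Solving gives a = 0.34528, b = 0.18165.
Gradient magnitude |∇z| = √(a² + b²) = √(0.11922 + 0.03300) = 0.39015.
True dip = arctan(0.39015) = 21.3°, dipping toward WSW (azimuth ≈ 242°).

21.3°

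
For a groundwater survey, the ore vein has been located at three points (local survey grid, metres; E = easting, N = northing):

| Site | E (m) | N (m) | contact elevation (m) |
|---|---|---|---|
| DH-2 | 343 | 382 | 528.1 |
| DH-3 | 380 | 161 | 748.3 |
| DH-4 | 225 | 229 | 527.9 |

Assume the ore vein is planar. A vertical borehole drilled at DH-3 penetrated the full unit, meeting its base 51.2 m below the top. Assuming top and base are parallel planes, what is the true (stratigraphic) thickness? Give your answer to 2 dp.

Two edge vectors: DH-2→DH-3 = (37, -221, 220.2), DH-2→DH-4 = (-118, -153, -0.2).
Normal n = (DH-2→DH-3) × (DH-2→DH-4) = (33734.8, -25976.2, -31739).
So ∂z/∂E = −n_x/n_z = 1.06288 and ∂z/∂N = −n_y/n_z = −0.81843.
|∇z| = √(a²+b²) = 1.34147, so dip δ = arctan(1.34147) = 53.30°.
True thickness = vertical thickness × cos δ = 51.2 × cos 53.30° = 30.60 m.

30.60 m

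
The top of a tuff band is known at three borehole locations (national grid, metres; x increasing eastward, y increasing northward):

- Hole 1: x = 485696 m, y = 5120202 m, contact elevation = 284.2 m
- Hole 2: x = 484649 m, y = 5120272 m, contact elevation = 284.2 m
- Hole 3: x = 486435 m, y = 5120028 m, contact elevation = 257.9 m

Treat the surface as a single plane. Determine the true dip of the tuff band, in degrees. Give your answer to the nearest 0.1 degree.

Two edge vectors: Hole 1→Hole 2 = (-1047, 70, 0), Hole 1→Hole 3 = (739, -174, -26.3).
Normal n = (Hole 1→Hole 2) × (Hole 1→Hole 3) = (-1841, -27536.1, 130448).
So ∂z/∂x = −n_x/n_z = 0.01411 and ∂z/∂y = −n_y/n_z = 0.21109.
Gradient magnitude |∇z| = √(a² + b²) = √(0.00020 + 0.04456) = 0.21156.
True dip = arctan(0.21156) = 11.9°, dipping toward S (azimuth ≈ 184°).

11.9°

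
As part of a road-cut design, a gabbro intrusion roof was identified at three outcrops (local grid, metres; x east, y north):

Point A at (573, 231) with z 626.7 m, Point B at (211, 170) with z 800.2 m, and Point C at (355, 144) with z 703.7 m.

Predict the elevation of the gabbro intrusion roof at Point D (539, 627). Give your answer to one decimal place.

Let the plane be z = a·x + b·y + c.
Point B−Point A: −362a − 61b = 173.5;  Point C−Point A: −218a − 87b = 77.
Solving gives a = −0.57142, b = 0.54677.
Then c = 626.7 − a·573 − b·231 = 827.82.
At (539, 627): z = −308.0 + 342.8 + 827.82 = 862.6 m.

862.6 m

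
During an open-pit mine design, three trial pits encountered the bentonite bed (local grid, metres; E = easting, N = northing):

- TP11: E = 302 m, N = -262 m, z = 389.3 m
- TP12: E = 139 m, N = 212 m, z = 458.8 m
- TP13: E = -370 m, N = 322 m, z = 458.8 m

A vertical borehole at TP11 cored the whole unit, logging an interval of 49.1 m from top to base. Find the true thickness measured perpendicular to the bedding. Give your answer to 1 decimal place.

Let the plane be z = a·E + b·N + c.
TP12−TP11: −163a + 474b = 69.5;  TP13−TP11: −672a + 584b = 69.5.
Solving gives a = 0.03423, b = 0.15840.
|∇z| = √(a²+b²) = 0.16205, so dip δ = arctan(0.16205) = 9.20°.
True thickness = vertical thickness × cos δ = 49.1 × cos 9.20° = 48.5 m.

48.5 m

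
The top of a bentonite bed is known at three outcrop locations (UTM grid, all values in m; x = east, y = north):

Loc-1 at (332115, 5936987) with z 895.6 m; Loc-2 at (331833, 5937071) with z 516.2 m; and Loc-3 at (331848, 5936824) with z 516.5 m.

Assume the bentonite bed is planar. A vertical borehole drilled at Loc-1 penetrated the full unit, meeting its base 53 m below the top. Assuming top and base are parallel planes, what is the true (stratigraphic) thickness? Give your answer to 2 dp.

Let the plane be z = a·x + b·y + c.
Loc-2−Loc-1: −282a + 84b = −379.4;  Loc-3−Loc-1: −267a − 163b = −379.1.
Solving gives a = 1.36981, b = 0.08197.
|∇z| = √(a²+b²) = 1.37226, so dip δ = arctan(1.37226) = 53.92°.
True thickness = vertical thickness × cos δ = 53 × cos 53.92° = 31.21 m.

31.21 m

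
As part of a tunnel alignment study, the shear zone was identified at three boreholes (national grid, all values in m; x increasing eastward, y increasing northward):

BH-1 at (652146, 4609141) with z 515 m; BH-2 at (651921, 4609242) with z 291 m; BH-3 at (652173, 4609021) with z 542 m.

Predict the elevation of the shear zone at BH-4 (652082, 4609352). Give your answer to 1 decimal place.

451.1 m

Two edge vectors: BH-1→BH-2 = (-225, 101, -224), BH-1→BH-3 = (27, -120, 27).
Normal n = (BH-1→BH-2) × (BH-1→BH-3) = (-24153, 27, 24273).
So ∂z/∂x = −n_x/n_z = 0.995056235 and ∂z/∂y = −n_y/n_z = −0.001112347.
Intercept c from BH-1: 515 − 648921.94 + 5126.96 = −643279.98.
At (652082, 4609352): z = 648858.3 − 5127.2 − 643279.98 = 451.1 m.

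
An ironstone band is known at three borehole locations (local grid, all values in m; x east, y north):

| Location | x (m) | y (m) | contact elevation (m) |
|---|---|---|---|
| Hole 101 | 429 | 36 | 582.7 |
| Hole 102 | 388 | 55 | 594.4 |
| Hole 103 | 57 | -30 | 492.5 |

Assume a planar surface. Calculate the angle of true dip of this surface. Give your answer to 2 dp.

39.67°

Let the plane be z = a·x + b·y + c.
Hole 102−Hole 101: −41a + 19b = 11.7;  Hole 103−Hole 101: −372a − 66b = −90.2.
Solving gives a = 0.09634, b = 0.82368.
Gradient magnitude |∇z| = √(a² + b²) = √(0.00928 + 0.67844) = 0.82929.
True dip = arctan(0.82929) = 39.67°, dipping toward S (azimuth ≈ 187°).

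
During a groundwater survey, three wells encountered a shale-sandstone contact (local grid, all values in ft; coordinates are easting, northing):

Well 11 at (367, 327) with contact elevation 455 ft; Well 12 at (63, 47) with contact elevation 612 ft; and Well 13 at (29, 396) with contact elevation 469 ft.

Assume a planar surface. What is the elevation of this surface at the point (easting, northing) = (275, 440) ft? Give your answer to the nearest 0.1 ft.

Let the plane be z = a·easting + b·northing + c.
Well 12−Well 11: −304a − 280b = 157;  Well 13−Well 11: −338a + 69b = 14.
Solving gives a = −0.12760, b = −0.42217.
Then c = 455 − a·367 − b·327 = 639.88.
At (275, 440): z = −35.1 − 185.8 + 639.88 = 419.0 ft.

419.0 ft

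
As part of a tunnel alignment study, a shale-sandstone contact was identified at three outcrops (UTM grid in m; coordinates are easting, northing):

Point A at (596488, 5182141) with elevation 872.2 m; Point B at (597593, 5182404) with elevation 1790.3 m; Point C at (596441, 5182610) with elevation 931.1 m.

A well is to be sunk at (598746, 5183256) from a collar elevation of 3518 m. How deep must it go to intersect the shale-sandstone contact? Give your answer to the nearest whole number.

Let the plane be z = a·easting + b·northing + c.
Point B−Point A: 1105a + 263b = 918.1;  Point C−Point A: −47a + 469b = 58.9.
Solving gives a = 0.78230966, b = 0.20398412.
Then c = 872.2 − a·596488 − b·5182141 = −1522840.62.
At (598746, 5183256): z_contact = 468404.8 + 1057301.9 − 1522840.62 = 2866.1 m.
Depth below ground = 3518 − 2866.1 = 652 m.

652 m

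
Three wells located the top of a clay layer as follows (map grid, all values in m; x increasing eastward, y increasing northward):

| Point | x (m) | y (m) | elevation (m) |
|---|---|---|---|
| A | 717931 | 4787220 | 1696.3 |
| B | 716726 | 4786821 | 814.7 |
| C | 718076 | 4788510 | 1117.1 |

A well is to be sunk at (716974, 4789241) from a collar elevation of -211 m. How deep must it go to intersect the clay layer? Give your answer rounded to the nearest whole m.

Let the plane be z = a·x + b·y + c.
B−A: −1205a − 399b = −881.6;  C−A: 145a + 1290b = −579.2.
Solving gives a = 0.91431870, b = −0.55176451.
Then c = 1696.3 − a·717931 − b·4787220 = 1986696.63.
At (716974, 4789241): z_contact = 655542.7 − 2642533.2 + 1986696.63 = -293.8 m.
Depth below ground = -211 − (-293.8) = 83 m.

83 m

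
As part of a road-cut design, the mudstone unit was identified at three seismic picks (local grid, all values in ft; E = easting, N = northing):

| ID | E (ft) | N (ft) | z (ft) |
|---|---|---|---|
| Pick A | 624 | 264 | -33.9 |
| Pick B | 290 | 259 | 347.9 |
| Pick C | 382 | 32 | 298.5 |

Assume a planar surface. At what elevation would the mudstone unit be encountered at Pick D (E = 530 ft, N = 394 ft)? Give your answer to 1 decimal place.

41.5 ft

Two edge vectors: Pick A→Pick B = (-334, -5, 381.8), Pick A→Pick C = (-242, -232, 332.4).
Normal n = (Pick A→Pick B) × (Pick A→Pick C) = (86915.6, 18626, 76278).
So ∂z/∂E = −n_x/n_z = −1.13946 and ∂z/∂N = −n_y/n_z = −0.24419.
Intercept c from Pick A: -33.9 + 711.02 + 64.47 = 741.59.
At (530, 394): z = −603.9 − 96.2 + 741.59 = 41.5 ft.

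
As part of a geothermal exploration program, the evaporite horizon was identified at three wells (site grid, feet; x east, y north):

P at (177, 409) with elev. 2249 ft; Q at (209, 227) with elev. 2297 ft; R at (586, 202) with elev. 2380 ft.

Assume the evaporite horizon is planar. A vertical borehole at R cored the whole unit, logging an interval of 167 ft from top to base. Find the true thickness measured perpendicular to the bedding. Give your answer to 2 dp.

159.67 ft

Two edge vectors: P→Q = (32, -182, 48), P→R = (409, -207, 131).
Normal n = (P→Q) × (P→R) = (-13906, 15440, 67814).
So ∂z/∂x = −n_x/n_z = 0.20506 and ∂z/∂y = −n_y/n_z = −0.22768.
|∇z| = √(a²+b²) = 0.30641, so dip δ = arctan(0.30641) = 17.04°.
True thickness = vertical thickness × cos δ = 167 × cos 17.04° = 159.67 ft.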